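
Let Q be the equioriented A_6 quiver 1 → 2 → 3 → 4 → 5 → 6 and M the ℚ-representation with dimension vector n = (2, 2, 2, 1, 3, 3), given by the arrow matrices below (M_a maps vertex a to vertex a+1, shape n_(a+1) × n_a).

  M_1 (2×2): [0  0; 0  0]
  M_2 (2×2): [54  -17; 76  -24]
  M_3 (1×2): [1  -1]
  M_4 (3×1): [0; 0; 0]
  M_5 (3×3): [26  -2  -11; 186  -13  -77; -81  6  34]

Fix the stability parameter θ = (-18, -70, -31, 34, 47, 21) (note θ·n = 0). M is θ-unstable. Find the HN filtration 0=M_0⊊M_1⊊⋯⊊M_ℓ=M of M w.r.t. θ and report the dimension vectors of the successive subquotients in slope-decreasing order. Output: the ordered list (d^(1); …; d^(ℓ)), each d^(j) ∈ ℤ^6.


Interval decomposition of M: I[1,1]^2, I[2,3], I[2,4], I[5,6]^3.
HN type (ℓ=4): μ^(1)=34; μ^(2)=-18; μ^(3)=-31; μ^(4)=-70

((0, 0, 0, 1, 3, 3); (2, 0, 0, 0, 0, 0); (0, 0, 2, 0, 0, 0); (0, 2, 0, 0, 0, 0))


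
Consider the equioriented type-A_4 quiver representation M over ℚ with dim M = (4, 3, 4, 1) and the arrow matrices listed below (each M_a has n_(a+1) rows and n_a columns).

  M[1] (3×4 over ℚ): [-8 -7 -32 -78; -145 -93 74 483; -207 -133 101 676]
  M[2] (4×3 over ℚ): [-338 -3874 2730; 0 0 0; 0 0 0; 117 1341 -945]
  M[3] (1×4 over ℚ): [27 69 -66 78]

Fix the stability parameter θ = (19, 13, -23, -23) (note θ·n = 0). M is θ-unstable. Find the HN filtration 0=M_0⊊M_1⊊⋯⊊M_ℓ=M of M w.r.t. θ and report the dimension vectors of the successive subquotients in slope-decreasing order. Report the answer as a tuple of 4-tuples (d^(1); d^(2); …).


Interval decomposition of M: I[1,1], I[1,2]^2, I[1,3], I[3,3]^2, I[3,4].
HN type (ℓ=4): μ^(1)=19; μ^(2)=16; μ^(3)=3; μ^(4)=-23

((1, 0, 0, 0); (2, 2, 0, 0); (1, 1, 1, 0); (0, 0, 3, 1))


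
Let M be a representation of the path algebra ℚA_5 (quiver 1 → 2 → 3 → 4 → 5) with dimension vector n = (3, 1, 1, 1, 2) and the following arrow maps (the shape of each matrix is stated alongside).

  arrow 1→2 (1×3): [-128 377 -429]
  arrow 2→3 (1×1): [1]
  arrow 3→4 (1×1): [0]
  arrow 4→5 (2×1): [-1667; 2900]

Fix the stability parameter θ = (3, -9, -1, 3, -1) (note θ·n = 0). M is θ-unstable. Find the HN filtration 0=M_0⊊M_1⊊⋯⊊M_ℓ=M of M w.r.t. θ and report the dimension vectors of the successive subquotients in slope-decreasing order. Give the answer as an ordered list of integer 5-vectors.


Interval decomposition of M: I[1,1]^2, I[1,3], I[4,5], I[5,5].
HN type (ℓ=4): μ^(1)=3; μ^(2)=1; μ^(3)=-1; μ^(4)=-3

((2, 0, 0, 0, 0); (0, 0, 0, 1, 1); (0, 0, 1, 0, 1); (1, 1, 0, 0, 0))


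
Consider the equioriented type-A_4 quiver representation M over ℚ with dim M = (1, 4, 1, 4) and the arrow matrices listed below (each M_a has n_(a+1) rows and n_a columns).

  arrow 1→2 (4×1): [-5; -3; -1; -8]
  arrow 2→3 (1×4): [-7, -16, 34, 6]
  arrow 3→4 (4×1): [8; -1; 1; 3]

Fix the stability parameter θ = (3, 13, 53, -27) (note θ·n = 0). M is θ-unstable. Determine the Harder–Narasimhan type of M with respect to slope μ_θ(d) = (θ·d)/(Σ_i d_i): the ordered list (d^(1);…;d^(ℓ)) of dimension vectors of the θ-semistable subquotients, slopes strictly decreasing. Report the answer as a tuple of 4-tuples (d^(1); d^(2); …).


Via rank(M_{q-1}∘⋯∘M_p): M ≅ I[1,4], I[2,2]^3, I[4,4]^3.
μ_θ-semistable layers: μ^(1)=13; μ^(2)=3; μ^(3)=-27

((0, 4, 1, 1); (1, 0, 0, 0); (0, 0, 0, 3))


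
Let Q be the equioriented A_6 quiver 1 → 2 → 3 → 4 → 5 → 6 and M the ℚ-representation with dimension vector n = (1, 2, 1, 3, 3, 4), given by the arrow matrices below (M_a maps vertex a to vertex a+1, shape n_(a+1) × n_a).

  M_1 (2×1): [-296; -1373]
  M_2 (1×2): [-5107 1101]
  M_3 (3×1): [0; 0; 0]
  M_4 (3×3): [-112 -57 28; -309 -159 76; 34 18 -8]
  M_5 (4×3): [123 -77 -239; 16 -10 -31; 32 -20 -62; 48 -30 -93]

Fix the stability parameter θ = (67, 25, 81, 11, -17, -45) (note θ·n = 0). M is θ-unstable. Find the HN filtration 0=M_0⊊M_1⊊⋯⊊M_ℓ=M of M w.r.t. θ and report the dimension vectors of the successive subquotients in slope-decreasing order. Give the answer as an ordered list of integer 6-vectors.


Barcode: M ≅ I[1,3], I[2,2], I[4,4], I[4,5], I[4,6], I[5,6], I[6,6]^2. HN layers by μ_θ (8 steps, strictly decreasing):
  μ^(1)=81; μ^(2)=46; μ^(3)=25; μ^(4)=11; μ^(5)=-3; μ^(6)=-17; μ^(7)=-31; μ^(8)=-45

((0, 0, 1, 0, 0, 0); (1, 1, 0, 0, 0, 0); (0, 1, 0, 0, 0, 0); (0, 0, 0, 1, 0, 0); (0, 0, 0, 1, 1, 0); (0, 0, 0, 1, 1, 1); (0, 0, 0, 0, 1, 1); (0, 0, 0, 0, 0, 2))


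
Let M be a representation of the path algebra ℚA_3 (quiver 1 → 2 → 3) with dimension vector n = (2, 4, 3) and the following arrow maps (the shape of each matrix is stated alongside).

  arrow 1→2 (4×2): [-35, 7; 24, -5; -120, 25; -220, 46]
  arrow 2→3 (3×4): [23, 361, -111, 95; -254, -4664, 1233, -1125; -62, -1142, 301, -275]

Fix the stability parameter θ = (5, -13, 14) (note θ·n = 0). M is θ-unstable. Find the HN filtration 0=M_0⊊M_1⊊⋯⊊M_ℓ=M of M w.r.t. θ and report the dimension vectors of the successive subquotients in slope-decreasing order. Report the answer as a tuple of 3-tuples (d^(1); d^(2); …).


Interval decomposition of M: I[1,3]^2, I[2,2], I[2,3].
HN type (ℓ=3): μ^(1)=14; μ^(2)=-4; μ^(3)=-13

((0, 0, 3); (2, 2, 0); (0, 2, 0))


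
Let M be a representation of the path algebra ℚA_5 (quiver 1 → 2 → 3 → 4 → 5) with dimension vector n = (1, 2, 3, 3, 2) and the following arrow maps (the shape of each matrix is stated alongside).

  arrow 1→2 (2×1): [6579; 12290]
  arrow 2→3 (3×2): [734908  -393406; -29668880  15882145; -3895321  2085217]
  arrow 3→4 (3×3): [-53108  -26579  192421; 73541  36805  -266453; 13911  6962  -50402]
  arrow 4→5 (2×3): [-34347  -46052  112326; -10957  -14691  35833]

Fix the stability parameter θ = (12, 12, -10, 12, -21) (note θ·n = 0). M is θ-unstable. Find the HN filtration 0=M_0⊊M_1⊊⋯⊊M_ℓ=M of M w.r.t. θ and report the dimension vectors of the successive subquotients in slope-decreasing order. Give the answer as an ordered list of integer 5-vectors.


Interval decomposition of M: I[1,5], I[2,5], I[3,4].
HN type (ℓ=4): μ^(1)=12; μ^(2)=1; μ^(3)=-7/4; μ^(4)=-10

((0, 0, 0, 1, 0); (1, 1, 1, 1, 1); (0, 1, 1, 1, 1); (0, 0, 1, 0, 0))


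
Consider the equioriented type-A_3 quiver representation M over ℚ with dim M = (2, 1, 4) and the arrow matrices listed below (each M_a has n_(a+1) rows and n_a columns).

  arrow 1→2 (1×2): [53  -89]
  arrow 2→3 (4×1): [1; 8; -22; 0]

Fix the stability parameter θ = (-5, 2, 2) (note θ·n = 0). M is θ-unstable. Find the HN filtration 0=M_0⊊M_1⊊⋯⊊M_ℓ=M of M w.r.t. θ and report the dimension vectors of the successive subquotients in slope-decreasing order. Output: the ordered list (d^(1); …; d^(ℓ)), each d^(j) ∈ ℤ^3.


Barcode: M ≅ I[1,1], I[1,3], I[3,3]^3. HN layers by μ_θ (2 steps, strictly decreasing):
  μ^(1)=2; μ^(2)=-5

((0, 1, 4); (2, 0, 0))


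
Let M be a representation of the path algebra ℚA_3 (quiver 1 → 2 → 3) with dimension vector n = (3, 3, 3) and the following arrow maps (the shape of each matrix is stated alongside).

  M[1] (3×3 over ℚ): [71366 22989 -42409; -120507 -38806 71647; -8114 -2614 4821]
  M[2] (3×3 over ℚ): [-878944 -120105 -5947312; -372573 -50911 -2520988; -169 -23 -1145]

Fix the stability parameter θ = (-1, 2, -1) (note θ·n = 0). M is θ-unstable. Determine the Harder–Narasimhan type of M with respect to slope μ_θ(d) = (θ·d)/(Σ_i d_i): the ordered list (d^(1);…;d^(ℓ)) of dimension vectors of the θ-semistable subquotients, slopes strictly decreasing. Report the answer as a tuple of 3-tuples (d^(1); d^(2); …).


Interval decomposition of M: I[1,3]^3.
HN type (ℓ=2): μ^(1)=1/2; μ^(2)=-1

((0, 3, 3); (3, 0, 0))


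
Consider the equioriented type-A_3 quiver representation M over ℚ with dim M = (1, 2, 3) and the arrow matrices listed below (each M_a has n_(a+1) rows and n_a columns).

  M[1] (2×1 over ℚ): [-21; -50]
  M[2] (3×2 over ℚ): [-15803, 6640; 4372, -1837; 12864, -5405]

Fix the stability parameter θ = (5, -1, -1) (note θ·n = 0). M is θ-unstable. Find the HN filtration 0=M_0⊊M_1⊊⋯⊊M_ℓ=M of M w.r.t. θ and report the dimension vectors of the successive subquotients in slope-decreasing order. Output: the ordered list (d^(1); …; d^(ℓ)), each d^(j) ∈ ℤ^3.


Barcode: M ≅ I[1,3], I[2,3], I[3,3]. HN layers by μ_θ (2 steps, strictly decreasing):
  μ^(1)=1; μ^(2)=-1

((1, 1, 1); (0, 1, 2))


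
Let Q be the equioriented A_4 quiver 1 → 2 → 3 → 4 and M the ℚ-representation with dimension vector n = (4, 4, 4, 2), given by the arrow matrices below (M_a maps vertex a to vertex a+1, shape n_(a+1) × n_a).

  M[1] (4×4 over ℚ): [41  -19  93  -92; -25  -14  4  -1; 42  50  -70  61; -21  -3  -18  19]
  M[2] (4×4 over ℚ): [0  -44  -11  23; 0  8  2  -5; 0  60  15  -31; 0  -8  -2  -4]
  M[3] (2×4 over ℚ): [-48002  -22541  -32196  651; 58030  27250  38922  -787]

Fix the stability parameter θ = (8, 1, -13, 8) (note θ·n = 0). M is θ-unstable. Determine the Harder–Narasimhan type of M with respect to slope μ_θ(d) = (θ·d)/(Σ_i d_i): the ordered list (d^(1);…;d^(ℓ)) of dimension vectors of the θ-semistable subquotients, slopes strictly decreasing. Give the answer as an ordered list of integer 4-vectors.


Via rank(M_{q-1}∘⋯∘M_p): M ≅ I[1,2]^2, I[1,4]^2, I[3,3]^2.
μ_θ-semistable layers: μ^(1)=8; μ^(2)=9/2; μ^(3)=-4/3; μ^(4)=-13

((0, 0, 0, 2); (2, 2, 0, 0); (2, 2, 2, 0); (0, 0, 2, 0))


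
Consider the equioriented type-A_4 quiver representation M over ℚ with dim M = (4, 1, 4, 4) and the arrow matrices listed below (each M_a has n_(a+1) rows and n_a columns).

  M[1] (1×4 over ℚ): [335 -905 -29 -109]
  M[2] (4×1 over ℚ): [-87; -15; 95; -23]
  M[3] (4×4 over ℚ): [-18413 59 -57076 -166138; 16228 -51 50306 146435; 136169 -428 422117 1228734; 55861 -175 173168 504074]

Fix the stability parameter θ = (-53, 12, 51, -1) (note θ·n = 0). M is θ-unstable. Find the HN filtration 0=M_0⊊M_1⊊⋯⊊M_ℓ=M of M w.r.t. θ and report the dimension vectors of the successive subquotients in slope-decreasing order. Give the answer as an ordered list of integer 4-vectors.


Barcode: M ≅ I[1,1]^3, I[1,4], I[3,3], I[3,4]^2, I[4,4]. HN layers by μ_θ (5 steps, strictly decreasing):
  μ^(1)=51; μ^(2)=25; μ^(3)=12; μ^(4)=-1; μ^(5)=-53

((0, 0, 1, 0); (0, 0, 3, 3); (0, 1, 0, 0); (0, 0, 0, 1); (4, 0, 0, 0))


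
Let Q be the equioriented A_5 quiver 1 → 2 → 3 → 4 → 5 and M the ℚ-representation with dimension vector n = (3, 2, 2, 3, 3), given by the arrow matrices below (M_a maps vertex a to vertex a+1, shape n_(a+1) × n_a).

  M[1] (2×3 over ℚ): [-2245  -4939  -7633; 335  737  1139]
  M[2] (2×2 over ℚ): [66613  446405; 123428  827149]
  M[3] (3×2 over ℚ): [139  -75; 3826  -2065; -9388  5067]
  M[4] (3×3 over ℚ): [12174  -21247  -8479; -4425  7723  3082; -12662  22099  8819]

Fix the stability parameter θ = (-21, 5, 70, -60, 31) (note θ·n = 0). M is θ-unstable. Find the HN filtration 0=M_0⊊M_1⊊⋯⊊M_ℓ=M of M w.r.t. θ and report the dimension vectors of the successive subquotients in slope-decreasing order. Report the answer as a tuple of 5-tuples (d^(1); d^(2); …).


Via rank(M_{q-1}∘⋯∘M_p): M ≅ I[1,1]^2, I[1,4], I[2,5], I[4,5], I[5,5].
μ_θ-semistable layers: μ^(1)=31; μ^(2)=5; μ^(3)=-21; μ^(4)=-60

((0, 0, 0, 0, 3); (0, 2, 2, 2, 0); (3, 0, 0, 0, 0); (0, 0, 0, 1, 0))


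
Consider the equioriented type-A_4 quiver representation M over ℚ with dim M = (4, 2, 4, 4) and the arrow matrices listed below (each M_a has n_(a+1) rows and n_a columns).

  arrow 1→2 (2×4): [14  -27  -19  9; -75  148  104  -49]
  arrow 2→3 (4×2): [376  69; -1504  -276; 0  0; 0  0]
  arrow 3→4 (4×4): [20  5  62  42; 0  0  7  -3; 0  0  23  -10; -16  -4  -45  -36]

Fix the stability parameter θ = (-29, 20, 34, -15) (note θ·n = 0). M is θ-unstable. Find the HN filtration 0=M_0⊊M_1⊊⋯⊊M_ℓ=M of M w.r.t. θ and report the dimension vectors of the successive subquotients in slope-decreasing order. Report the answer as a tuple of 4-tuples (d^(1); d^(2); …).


Barcode: M ≅ I[1,1]^2, I[1,2], I[1,3], I[3,4]^3, I[4,4]. HN layers by μ_θ (5 steps, strictly decreasing):
  μ^(1)=34; μ^(2)=20; μ^(3)=19/2; μ^(4)=-15; μ^(5)=-29

((0, 0, 1, 0); (0, 2, 0, 0); (0, 0, 3, 3); (0, 0, 0, 1); (4, 0, 0, 0))


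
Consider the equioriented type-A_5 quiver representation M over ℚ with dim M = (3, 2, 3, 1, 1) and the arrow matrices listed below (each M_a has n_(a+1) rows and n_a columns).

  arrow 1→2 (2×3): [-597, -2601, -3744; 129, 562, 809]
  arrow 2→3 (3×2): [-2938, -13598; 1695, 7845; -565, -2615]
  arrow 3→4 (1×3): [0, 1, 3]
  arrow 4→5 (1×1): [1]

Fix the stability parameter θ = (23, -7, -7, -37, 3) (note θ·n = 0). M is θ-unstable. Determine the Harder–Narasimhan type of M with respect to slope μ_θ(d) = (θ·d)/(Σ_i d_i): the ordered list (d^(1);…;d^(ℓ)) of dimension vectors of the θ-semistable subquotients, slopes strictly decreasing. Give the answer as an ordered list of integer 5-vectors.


Barcode: M ≅ I[1,1], I[1,2], I[1,3], I[3,3], I[3,5]. HN layers by μ_θ (5 steps, strictly decreasing):
  μ^(1)=23; μ^(2)=8; μ^(3)=3; μ^(4)=-7; μ^(5)=-22

((1, 0, 0, 0, 0); (1, 1, 0, 0, 0); (1, 1, 1, 0, 1); (0, 0, 1, 0, 0); (0, 0, 1, 1, 0))


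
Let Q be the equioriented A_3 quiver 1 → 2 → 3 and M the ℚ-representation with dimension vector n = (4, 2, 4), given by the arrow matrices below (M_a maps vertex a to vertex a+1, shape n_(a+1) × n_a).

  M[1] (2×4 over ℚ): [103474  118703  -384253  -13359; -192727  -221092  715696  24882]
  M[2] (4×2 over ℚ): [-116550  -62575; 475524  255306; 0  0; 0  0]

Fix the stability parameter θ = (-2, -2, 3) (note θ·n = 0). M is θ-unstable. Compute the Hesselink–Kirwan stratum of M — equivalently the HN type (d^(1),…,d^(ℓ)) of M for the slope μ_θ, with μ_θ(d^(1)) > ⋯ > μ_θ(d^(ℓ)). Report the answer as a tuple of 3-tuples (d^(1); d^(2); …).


Interval decomposition of M: I[1,1]^2, I[1,2], I[1,3], I[3,3]^3.
HN type (ℓ=2): μ^(1)=3; μ^(2)=-2

((0, 0, 4); (4, 2, 0))


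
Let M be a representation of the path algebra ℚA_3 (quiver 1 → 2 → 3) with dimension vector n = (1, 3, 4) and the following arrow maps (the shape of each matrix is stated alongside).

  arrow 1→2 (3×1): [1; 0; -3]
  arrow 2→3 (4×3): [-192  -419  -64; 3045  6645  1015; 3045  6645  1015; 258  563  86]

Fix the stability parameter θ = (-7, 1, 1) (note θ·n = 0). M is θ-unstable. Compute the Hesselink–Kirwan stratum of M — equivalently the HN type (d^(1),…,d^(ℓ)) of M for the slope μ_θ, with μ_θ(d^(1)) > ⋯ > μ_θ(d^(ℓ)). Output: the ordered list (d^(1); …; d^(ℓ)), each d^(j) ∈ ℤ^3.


Barcode: M ≅ I[1,2], I[2,3]^2, I[3,3]^2. HN layers by μ_θ (2 steps, strictly decreasing):
  μ^(1)=1; μ^(2)=-7

((0, 3, 4); (1, 0, 0))


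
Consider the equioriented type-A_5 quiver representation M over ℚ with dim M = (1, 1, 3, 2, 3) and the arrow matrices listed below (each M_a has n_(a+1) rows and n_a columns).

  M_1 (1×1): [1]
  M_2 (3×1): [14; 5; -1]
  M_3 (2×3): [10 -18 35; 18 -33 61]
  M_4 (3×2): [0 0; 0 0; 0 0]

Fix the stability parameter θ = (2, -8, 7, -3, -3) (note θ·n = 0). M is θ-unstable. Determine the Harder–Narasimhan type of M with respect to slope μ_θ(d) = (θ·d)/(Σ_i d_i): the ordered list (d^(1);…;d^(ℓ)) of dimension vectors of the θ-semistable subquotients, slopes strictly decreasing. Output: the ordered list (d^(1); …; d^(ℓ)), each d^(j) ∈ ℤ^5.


Via rank(M_{q-1}∘⋯∘M_p): M ≅ I[1,4], I[3,3], I[3,4], I[5,5]^3.
μ_θ-semistable layers: μ^(1)=7; μ^(2)=2; μ^(3)=-3

((0, 0, 1, 0, 0); (0, 0, 2, 2, 0); (1, 1, 0, 0, 3))


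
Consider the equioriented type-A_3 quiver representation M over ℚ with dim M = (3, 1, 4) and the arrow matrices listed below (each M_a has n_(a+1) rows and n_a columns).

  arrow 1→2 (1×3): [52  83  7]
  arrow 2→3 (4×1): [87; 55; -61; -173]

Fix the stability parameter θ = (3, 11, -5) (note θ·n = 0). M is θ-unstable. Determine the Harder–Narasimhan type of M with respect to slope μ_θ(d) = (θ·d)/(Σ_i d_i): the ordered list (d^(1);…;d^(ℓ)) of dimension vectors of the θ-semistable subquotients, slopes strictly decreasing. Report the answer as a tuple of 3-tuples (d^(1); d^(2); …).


Barcode: M ≅ I[1,1]^2, I[1,3], I[3,3]^3. HN layers by μ_θ (2 steps, strictly decreasing):
  μ^(1)=3; μ^(2)=-5

((3, 1, 1); (0, 0, 3))


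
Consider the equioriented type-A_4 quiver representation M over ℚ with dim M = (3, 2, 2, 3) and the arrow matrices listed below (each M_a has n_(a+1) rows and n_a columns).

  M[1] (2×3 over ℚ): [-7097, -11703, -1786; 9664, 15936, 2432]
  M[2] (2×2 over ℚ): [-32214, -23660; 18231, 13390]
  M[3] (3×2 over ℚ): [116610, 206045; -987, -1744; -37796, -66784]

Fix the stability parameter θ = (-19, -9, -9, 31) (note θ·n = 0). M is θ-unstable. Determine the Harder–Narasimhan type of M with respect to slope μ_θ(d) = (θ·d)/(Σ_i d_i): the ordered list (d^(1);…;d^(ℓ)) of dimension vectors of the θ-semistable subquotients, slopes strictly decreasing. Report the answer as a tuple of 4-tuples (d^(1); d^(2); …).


Via rank(M_{q-1}∘⋯∘M_p): M ≅ I[1,1]^2, I[1,4], I[2,2], I[3,4], I[4,4].
μ_θ-semistable layers: μ^(1)=31; μ^(2)=-9; μ^(3)=-19

((0, 0, 0, 3); (0, 2, 2, 0); (3, 0, 0, 0))


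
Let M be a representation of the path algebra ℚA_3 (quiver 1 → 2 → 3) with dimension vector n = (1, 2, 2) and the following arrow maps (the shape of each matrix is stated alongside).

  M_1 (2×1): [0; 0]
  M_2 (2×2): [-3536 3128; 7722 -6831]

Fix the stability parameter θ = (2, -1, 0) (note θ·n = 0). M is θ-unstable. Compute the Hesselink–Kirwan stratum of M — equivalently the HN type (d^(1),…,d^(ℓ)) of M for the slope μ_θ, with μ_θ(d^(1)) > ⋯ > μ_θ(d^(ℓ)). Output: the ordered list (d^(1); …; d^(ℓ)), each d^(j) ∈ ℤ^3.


Barcode: M ≅ I[1,1], I[2,2], I[2,3], I[3,3]. HN layers by μ_θ (3 steps, strictly decreasing):
  μ^(1)=2; μ^(2)=0; μ^(3)=-1

((1, 0, 0); (0, 0, 2); (0, 2, 0))


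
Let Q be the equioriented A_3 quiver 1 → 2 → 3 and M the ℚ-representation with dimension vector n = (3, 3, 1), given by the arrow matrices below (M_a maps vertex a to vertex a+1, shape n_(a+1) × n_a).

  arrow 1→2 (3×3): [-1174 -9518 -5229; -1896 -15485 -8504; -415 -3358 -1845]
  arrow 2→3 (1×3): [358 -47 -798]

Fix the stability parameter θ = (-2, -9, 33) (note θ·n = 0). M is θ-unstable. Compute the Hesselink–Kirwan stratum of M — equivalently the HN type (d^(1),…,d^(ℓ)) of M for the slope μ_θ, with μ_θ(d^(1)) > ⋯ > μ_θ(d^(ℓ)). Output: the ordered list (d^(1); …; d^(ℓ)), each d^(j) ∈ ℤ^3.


Via rank(M_{q-1}∘⋯∘M_p): M ≅ I[1,2]^2, I[1,3].
μ_θ-semistable layers: μ^(1)=33; μ^(2)=-11/2

((0, 0, 1); (3, 3, 0))


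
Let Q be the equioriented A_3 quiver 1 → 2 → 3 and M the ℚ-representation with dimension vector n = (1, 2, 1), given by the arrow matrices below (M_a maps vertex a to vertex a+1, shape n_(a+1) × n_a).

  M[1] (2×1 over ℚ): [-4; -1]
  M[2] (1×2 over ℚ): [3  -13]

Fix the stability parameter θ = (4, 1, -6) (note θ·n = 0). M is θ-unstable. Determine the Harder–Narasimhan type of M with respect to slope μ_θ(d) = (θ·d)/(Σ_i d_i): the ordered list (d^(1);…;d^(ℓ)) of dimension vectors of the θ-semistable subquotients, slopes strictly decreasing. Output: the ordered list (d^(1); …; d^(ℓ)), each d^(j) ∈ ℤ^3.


Interval decomposition of M: I[1,3], I[2,2].
HN type (ℓ=2): μ^(1)=1; μ^(2)=-1/3

((0, 1, 0); (1, 1, 1))


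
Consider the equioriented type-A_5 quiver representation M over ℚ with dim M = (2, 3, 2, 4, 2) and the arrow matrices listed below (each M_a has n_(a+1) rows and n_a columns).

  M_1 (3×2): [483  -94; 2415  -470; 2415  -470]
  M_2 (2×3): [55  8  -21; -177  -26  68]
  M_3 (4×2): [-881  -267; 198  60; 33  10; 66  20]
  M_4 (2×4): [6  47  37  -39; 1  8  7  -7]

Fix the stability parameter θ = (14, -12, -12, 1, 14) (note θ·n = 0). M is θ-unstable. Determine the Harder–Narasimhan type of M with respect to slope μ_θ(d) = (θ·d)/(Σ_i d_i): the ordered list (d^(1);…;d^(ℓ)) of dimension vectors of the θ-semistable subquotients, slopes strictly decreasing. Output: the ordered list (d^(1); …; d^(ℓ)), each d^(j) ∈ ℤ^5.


Interval decomposition of M: I[1,1], I[1,5], I[2,2], I[2,5], I[4,4]^2.
HN type (ℓ=4): μ^(1)=14; μ^(2)=1; μ^(3)=-10/3; μ^(4)=-12

((1, 0, 0, 0, 2); (0, 0, 0, 4, 0); (1, 1, 1, 0, 0); (0, 2, 1, 0, 0))


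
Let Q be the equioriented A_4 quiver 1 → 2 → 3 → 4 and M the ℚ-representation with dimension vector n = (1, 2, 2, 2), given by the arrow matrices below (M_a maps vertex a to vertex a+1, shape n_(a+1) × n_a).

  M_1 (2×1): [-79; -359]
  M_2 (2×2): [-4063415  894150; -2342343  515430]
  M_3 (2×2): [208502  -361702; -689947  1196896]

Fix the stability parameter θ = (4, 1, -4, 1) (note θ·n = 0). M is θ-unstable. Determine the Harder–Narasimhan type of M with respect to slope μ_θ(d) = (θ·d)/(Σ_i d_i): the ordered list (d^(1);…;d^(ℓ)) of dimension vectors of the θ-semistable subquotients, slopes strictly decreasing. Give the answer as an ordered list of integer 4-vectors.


Via rank(M_{q-1}∘⋯∘M_p): M ≅ I[1,4], I[2,2], I[3,4].
μ_θ-semistable layers: μ^(1)=1; μ^(2)=1/3; μ^(3)=-4

((0, 1, 0, 2); (1, 1, 1, 0); (0, 0, 1, 0))


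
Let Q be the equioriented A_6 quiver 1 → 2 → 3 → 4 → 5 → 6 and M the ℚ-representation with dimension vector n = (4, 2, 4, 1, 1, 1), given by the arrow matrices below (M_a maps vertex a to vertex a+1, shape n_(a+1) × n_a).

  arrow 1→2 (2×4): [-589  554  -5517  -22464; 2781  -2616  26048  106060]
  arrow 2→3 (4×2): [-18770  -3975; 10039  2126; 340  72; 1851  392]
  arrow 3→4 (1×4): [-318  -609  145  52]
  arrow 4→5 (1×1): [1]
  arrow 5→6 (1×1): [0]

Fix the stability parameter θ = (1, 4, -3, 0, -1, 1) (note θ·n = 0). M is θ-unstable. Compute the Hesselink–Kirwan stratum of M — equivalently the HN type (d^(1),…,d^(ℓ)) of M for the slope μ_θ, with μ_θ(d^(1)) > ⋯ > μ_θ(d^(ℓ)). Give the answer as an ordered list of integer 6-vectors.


Via rank(M_{q-1}∘⋯∘M_p): M ≅ I[1,1]^2, I[1,3], I[1,5], I[3,3]^2, I[6,6].
μ_θ-semistable layers: μ^(1)=1; μ^(2)=2/3; μ^(3)=1/5; μ^(4)=-3

((2, 0, 0, 0, 0, 1); (1, 1, 1, 0, 0, 0); (1, 1, 1, 1, 1, 0); (0, 0, 2, 0, 0, 0))


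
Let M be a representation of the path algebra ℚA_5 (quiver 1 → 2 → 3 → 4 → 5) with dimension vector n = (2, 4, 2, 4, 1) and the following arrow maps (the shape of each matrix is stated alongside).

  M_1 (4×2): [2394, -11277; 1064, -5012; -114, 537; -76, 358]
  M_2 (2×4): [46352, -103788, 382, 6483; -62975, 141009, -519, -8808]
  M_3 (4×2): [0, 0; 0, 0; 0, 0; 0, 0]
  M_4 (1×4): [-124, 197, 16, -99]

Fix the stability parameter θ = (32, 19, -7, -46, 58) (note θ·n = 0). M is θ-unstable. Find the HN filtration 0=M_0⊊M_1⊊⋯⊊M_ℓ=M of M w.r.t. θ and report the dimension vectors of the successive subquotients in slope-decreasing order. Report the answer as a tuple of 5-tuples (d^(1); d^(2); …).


Barcode: M ≅ I[1,1], I[1,2], I[2,2], I[2,3]^2, I[4,4]^3, I[4,5]. HN layers by μ_θ (6 steps, strictly decreasing):
  μ^(1)=58; μ^(2)=32; μ^(3)=51/2; μ^(4)=19; μ^(5)=6; μ^(6)=-46

((0, 0, 0, 0, 1); (1, 0, 0, 0, 0); (1, 1, 0, 0, 0); (0, 1, 0, 0, 0); (0, 2, 2, 0, 0); (0, 0, 0, 4, 0))


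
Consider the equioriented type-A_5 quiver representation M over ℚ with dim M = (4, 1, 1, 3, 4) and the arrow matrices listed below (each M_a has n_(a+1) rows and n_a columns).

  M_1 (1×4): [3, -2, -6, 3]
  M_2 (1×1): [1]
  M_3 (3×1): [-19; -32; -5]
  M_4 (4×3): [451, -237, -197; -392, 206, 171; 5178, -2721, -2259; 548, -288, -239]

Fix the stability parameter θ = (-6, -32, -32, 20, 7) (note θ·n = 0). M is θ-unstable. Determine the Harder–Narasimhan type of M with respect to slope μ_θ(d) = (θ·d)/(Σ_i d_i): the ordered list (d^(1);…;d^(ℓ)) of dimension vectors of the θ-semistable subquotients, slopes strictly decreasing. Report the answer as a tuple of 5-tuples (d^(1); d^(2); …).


Interval decomposition of M: I[1,1]^3, I[1,5], I[4,5]^2, I[5,5].
HN type (ℓ=4): μ^(1)=27/2; μ^(2)=7; μ^(3)=-6; μ^(4)=-70/3

((0, 0, 0, 3, 3); (0, 0, 0, 0, 1); (3, 0, 0, 0, 0); (1, 1, 1, 0, 0))


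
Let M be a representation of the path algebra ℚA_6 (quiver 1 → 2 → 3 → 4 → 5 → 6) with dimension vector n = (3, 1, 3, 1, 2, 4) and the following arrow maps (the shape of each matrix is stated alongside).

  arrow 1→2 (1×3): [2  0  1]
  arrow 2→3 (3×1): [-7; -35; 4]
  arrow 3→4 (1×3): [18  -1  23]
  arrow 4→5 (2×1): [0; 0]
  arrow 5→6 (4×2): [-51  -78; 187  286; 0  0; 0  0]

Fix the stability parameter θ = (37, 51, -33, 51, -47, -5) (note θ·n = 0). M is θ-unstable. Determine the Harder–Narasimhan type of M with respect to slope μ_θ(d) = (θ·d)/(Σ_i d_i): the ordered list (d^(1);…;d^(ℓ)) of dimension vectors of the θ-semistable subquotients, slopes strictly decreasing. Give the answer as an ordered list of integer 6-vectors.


Interval decomposition of M: I[1,1]^2, I[1,4], I[3,3]^2, I[5,5], I[5,6], I[6,6]^3.
HN type (ℓ=6): μ^(1)=51; μ^(2)=37; μ^(3)=55/3; μ^(4)=-5; μ^(5)=-33; μ^(6)=-47

((0, 0, 0, 1, 0, 0); (2, 0, 0, 0, 0, 0); (1, 1, 1, 0, 0, 0); (0, 0, 0, 0, 0, 4); (0, 0, 2, 0, 0, 0); (0, 0, 0, 0, 2, 0))


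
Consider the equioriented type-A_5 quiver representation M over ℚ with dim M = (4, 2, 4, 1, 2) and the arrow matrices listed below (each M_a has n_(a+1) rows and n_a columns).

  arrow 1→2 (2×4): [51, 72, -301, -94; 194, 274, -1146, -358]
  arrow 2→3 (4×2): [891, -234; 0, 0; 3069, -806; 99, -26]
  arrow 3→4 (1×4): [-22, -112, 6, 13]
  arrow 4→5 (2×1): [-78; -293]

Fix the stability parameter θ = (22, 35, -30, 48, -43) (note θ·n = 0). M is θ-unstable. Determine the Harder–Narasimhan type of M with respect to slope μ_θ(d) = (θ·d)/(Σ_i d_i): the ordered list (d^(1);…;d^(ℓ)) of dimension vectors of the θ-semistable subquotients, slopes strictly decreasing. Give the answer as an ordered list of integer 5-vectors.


Via rank(M_{q-1}∘⋯∘M_p): M ≅ I[1,1]^2, I[1,2], I[1,5], I[3,3]^3, I[5,5].
μ_θ-semistable layers: μ^(1)=35; μ^(2)=22; μ^(3)=32/5; μ^(4)=-30; μ^(5)=-43

((0, 1, 0, 0, 0); (3, 0, 0, 0, 0); (1, 1, 1, 1, 1); (0, 0, 3, 0, 0); (0, 0, 0, 0, 1))


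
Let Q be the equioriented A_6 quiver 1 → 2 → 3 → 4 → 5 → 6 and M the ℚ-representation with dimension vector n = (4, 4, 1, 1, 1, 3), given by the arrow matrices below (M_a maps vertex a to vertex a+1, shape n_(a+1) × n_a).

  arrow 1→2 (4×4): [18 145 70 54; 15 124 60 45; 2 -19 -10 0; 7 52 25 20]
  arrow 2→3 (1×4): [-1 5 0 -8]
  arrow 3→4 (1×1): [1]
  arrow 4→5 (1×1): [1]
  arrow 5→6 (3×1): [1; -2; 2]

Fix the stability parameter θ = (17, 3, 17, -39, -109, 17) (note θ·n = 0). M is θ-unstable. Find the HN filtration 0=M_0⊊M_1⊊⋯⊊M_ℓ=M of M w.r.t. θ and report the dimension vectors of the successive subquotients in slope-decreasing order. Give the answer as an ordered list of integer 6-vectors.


Interval decomposition of M: I[1,2]^3, I[1,6], I[6,6]^2.
HN type (ℓ=3): μ^(1)=17; μ^(2)=10; μ^(3)=-111/5

((0, 0, 0, 0, 0, 3); (3, 3, 0, 0, 0, 0); (1, 1, 1, 1, 1, 0))


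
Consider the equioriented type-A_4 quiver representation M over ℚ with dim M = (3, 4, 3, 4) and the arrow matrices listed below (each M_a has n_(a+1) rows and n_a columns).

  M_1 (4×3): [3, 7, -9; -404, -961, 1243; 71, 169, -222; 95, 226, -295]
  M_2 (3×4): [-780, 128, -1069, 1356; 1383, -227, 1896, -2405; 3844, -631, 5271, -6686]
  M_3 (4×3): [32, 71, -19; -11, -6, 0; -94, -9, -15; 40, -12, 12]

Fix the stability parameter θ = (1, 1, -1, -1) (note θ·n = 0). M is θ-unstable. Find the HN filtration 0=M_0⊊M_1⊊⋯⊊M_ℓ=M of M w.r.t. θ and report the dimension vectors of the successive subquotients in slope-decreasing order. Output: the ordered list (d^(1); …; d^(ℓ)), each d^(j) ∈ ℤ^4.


Interval decomposition of M: I[1,3], I[1,4]^2, I[2,2], I[4,4]^2.
HN type (ℓ=4): μ^(1)=1; μ^(2)=1/3; μ^(3)=0; μ^(4)=-1

((0, 1, 0, 0); (1, 1, 1, 0); (2, 2, 2, 2); (0, 0, 0, 2))


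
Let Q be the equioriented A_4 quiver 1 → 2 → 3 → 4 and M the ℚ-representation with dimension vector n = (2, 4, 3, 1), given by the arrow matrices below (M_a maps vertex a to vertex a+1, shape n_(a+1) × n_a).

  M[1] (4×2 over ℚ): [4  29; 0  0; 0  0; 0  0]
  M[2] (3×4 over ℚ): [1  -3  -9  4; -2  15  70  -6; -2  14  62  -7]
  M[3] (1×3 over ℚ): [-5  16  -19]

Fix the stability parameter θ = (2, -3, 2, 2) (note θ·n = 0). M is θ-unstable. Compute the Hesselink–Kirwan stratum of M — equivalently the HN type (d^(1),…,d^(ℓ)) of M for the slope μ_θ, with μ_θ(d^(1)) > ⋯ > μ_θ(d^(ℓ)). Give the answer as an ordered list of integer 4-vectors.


Via rank(M_{q-1}∘⋯∘M_p): M ≅ I[1,1], I[1,4], I[2,2], I[2,3]^2.
μ_θ-semistable layers: μ^(1)=2; μ^(2)=-1/2; μ^(3)=-3

((1, 0, 3, 1); (1, 1, 0, 0); (0, 3, 0, 0))


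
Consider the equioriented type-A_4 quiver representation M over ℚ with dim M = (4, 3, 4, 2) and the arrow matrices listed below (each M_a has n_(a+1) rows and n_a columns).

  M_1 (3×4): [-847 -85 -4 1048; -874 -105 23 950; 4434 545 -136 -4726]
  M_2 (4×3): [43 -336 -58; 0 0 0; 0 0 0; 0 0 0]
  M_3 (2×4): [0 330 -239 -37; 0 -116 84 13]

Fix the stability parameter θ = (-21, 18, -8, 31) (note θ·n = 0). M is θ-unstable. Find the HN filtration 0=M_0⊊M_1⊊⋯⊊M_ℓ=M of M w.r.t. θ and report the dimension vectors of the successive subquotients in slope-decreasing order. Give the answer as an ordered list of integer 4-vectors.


Via rank(M_{q-1}∘⋯∘M_p): M ≅ I[1,1], I[1,2]^2, I[1,3], I[3,3], I[3,4]^2.
μ_θ-semistable layers: μ^(1)=31; μ^(2)=18; μ^(3)=5; μ^(4)=-8; μ^(5)=-21

((0, 0, 0, 2); (0, 2, 0, 0); (0, 1, 1, 0); (0, 0, 3, 0); (4, 0, 0, 0))


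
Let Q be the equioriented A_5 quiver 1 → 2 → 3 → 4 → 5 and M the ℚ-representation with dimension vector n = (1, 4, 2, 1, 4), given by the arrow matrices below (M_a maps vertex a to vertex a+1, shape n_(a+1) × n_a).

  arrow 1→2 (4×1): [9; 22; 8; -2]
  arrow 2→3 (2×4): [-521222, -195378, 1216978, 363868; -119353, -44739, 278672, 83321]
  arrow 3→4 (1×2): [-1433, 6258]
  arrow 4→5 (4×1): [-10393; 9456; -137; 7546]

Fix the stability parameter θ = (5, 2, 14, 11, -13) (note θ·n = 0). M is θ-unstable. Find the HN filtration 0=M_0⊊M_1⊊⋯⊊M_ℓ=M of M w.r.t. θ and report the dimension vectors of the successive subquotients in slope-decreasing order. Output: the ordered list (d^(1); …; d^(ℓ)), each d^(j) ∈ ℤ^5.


Via rank(M_{q-1}∘⋯∘M_p): M ≅ I[1,3], I[2,2]^2, I[2,5], I[5,5]^3.
μ_θ-semistable layers: μ^(1)=14; μ^(2)=4; μ^(3)=7/2; μ^(4)=2; μ^(5)=-13

((0, 0, 1, 0, 0); (0, 0, 1, 1, 1); (1, 1, 0, 0, 0); (0, 3, 0, 0, 0); (0, 0, 0, 0, 3))


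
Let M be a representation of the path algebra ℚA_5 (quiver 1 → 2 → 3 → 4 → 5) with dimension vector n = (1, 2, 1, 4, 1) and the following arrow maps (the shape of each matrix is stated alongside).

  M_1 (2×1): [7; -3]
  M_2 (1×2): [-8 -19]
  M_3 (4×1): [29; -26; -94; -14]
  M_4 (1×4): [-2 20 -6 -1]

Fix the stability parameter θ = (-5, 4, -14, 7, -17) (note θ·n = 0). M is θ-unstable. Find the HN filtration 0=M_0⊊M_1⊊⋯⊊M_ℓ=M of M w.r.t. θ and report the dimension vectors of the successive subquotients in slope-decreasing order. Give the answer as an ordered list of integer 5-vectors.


Barcode: M ≅ I[1,4], I[2,2], I[4,4]^2, I[4,5]. HN layers by μ_θ (3 steps, strictly decreasing):
  μ^(1)=7; μ^(2)=4; μ^(3)=-5

((0, 0, 0, 3, 0); (0, 1, 0, 0, 0); (1, 1, 1, 1, 1))


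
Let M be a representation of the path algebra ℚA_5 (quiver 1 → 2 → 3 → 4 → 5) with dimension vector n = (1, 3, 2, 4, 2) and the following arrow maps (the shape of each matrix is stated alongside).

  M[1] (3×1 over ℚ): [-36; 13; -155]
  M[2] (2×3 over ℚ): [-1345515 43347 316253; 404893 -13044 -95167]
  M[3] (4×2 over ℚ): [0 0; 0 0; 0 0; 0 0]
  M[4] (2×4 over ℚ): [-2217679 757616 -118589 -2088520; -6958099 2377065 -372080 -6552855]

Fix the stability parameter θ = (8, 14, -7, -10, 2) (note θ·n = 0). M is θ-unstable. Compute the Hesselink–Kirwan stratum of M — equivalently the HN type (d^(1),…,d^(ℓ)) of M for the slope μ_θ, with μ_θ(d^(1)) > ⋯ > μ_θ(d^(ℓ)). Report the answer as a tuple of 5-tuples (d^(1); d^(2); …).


Interval decomposition of M: I[1,3], I[2,2], I[2,3], I[4,4]^2, I[4,5]^2.
HN type (ℓ=5): μ^(1)=14; μ^(2)=5; μ^(3)=7/2; μ^(4)=2; μ^(5)=-10

((0, 1, 0, 0, 0); (1, 1, 1, 0, 0); (0, 1, 1, 0, 0); (0, 0, 0, 0, 2); (0, 0, 0, 4, 0))


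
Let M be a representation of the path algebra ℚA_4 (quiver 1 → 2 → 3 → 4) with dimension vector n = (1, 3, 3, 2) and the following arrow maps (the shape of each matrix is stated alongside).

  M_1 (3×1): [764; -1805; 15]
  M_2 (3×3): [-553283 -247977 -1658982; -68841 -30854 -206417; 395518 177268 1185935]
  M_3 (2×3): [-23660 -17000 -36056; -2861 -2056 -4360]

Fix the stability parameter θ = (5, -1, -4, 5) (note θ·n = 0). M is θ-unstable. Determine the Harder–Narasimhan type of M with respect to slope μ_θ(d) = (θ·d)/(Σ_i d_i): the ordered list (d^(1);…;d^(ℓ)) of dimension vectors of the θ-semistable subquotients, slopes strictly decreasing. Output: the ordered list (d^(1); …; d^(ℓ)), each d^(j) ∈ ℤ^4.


Via rank(M_{q-1}∘⋯∘M_p): M ≅ I[1,4], I[2,3], I[2,4].
μ_θ-semistable layers: μ^(1)=5; μ^(2)=0; μ^(3)=-5/2

((0, 0, 0, 2); (1, 1, 1, 0); (0, 2, 2, 0))


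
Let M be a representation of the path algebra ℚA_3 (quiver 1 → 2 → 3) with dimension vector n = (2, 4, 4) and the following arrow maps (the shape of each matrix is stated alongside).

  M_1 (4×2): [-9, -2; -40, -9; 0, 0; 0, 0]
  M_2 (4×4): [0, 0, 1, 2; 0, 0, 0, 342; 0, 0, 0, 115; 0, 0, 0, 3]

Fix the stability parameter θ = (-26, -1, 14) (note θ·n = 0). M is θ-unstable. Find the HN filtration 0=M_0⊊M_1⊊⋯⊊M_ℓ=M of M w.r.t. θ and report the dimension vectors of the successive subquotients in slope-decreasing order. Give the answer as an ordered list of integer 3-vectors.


Via rank(M_{q-1}∘⋯∘M_p): M ≅ I[1,2]^2, I[2,3]^2, I[3,3]^2.
μ_θ-semistable layers: μ^(1)=14; μ^(2)=-1; μ^(3)=-26

((0, 0, 4); (0, 4, 0); (2, 0, 0))


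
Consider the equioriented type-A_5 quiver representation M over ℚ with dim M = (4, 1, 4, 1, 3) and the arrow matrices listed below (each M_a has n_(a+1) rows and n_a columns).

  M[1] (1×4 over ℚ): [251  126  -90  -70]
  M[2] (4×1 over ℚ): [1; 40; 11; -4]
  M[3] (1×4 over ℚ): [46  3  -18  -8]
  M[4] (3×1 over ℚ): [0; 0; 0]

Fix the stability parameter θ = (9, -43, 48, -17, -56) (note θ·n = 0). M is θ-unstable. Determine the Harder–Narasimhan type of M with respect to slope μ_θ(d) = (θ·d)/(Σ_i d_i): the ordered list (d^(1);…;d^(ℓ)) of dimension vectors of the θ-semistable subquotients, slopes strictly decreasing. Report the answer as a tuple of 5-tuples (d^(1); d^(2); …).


Interval decomposition of M: I[1,1]^3, I[1,3], I[3,3]^2, I[3,4], I[5,5]^3.
HN type (ℓ=5): μ^(1)=48; μ^(2)=31/2; μ^(3)=9; μ^(4)=-17; μ^(5)=-56

((0, 0, 3, 0, 0); (0, 0, 1, 1, 0); (3, 0, 0, 0, 0); (1, 1, 0, 0, 0); (0, 0, 0, 0, 3))


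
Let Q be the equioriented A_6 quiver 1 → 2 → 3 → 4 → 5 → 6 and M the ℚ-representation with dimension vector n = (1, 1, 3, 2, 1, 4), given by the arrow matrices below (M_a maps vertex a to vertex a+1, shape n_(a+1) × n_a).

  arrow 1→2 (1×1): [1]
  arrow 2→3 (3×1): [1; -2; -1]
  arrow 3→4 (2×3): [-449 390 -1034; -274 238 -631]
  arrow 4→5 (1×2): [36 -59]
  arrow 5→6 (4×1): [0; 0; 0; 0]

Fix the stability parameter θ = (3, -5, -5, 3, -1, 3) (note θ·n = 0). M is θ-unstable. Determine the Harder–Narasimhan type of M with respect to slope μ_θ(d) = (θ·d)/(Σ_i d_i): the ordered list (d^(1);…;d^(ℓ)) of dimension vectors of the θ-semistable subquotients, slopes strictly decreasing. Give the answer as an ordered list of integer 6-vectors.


Interval decomposition of M: I[1,5], I[3,3], I[3,4], I[6,6]^4.
HN type (ℓ=4): μ^(1)=3; μ^(2)=1; μ^(3)=-7/3; μ^(4)=-5

((0, 0, 0, 1, 0, 4); (0, 0, 0, 1, 1, 0); (1, 1, 1, 0, 0, 0); (0, 0, 2, 0, 0, 0))


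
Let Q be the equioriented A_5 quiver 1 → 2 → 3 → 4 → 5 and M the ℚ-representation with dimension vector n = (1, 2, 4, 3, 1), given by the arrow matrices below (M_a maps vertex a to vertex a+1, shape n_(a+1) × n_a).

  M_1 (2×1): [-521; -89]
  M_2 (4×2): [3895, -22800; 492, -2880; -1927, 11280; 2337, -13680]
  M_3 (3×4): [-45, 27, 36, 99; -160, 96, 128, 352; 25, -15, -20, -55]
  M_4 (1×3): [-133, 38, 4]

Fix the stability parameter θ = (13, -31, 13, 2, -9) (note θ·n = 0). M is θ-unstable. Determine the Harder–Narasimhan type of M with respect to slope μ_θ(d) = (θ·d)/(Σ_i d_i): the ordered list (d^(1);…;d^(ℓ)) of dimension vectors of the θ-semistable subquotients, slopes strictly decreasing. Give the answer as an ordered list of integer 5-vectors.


Interval decomposition of M: I[1,3], I[2,2], I[3,3]^2, I[3,5], I[4,4]^2.
HN type (ℓ=4): μ^(1)=13; μ^(2)=2; μ^(3)=-9; μ^(4)=-31

((0, 0, 3, 0, 0); (0, 0, 1, 3, 1); (1, 1, 0, 0, 0); (0, 1, 0, 0, 0))


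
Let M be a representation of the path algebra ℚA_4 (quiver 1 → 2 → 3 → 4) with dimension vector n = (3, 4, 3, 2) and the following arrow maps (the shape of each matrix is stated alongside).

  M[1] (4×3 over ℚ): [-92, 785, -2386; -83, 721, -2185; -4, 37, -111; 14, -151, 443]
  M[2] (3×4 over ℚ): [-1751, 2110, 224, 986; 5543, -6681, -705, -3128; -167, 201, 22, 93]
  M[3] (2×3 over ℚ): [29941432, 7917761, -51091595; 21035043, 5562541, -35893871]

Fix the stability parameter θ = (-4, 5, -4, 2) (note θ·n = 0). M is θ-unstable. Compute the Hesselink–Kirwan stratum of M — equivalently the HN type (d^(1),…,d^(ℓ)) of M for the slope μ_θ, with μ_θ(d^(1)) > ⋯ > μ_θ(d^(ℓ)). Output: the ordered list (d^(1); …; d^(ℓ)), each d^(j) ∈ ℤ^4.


Interval decomposition of M: I[1,2], I[1,4]^2, I[2,3].
HN type (ℓ=4): μ^(1)=5; μ^(2)=2; μ^(3)=1/2; μ^(4)=-4

((0, 1, 0, 0); (0, 0, 0, 2); (0, 3, 3, 0); (3, 0, 0, 0))


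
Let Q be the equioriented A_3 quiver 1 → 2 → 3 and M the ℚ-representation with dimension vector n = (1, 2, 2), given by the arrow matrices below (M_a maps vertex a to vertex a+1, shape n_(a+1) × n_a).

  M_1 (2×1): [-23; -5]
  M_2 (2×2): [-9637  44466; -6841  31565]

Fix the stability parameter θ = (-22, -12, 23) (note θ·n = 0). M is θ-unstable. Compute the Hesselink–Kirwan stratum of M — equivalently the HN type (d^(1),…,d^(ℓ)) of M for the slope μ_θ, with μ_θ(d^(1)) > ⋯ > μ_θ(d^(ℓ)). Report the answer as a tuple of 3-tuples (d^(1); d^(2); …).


Via rank(M_{q-1}∘⋯∘M_p): M ≅ I[1,3], I[2,3].
μ_θ-semistable layers: μ^(1)=23; μ^(2)=-12; μ^(3)=-22

((0, 0, 2); (0, 2, 0); (1, 0, 0))


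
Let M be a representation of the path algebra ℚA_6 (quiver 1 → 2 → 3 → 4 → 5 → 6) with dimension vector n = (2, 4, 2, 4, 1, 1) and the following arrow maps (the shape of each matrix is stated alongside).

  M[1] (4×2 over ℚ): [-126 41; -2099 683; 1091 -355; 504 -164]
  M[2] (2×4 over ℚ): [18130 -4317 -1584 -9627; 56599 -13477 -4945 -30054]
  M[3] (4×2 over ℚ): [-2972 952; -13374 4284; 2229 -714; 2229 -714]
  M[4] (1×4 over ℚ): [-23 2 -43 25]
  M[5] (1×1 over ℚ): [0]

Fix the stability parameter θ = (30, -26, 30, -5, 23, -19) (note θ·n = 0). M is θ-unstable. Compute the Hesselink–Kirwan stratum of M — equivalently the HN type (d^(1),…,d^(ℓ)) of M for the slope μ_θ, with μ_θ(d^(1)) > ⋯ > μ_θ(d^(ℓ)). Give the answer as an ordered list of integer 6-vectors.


Barcode: M ≅ I[1,3], I[1,5], I[2,2]^2, I[4,4]^3, I[6,6]. HN layers by μ_θ (7 steps, strictly decreasing):
  μ^(1)=30; μ^(2)=23; μ^(3)=25/2; μ^(4)=2; μ^(5)=-5; μ^(6)=-19; μ^(7)=-26

((0, 0, 1, 0, 0, 0); (0, 0, 0, 0, 1, 0); (0, 0, 1, 1, 0, 0); (2, 2, 0, 0, 0, 0); (0, 0, 0, 3, 0, 0); (0, 0, 0, 0, 0, 1); (0, 2, 0, 0, 0, 0))
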